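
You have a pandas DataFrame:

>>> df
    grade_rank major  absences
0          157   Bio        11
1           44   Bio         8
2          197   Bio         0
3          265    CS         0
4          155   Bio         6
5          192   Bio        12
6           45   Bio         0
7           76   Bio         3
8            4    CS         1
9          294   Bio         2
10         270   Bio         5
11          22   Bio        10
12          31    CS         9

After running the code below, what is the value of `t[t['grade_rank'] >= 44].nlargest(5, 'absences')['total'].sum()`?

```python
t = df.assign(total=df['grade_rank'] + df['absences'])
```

add column total = df['grade_rank'] + df['absences']:
    grade_rank major  absences  total
0          157   Bio        11    168
1           44   Bio         8     52
2          197   Bio         0    197
3          265    CS         0    265
4          155   Bio         6    161
5          192   Bio        12    204
6           45   Bio         0     45
7           76   Bio         3     79
8            4    CS         1      5
9          294   Bio         2    296
10         270   Bio         5    275
11          22   Bio        10     32
12          31    CS         9     40
filter rows where grade_rank >= 44:
    grade_rank major  absences  total
0          157   Bio        11    168
1           44   Bio         8     52
2          197   Bio         0    197
3          265    CS         0    265
4          155   Bio         6    161
5          192   Bio        12    204
6           45   Bio         0     45
7           76   Bio         3     79
9          294   Bio         2    296
10         270   Bio         5    275
take 5 rows with largest absences:
    grade_rank major  absences  total
5          192   Bio        12    204
0          157   Bio        11    168
1           44   Bio         8     52
4          155   Bio         6    161
10         270   Bio         5    275
sum of column 'total' → 860

860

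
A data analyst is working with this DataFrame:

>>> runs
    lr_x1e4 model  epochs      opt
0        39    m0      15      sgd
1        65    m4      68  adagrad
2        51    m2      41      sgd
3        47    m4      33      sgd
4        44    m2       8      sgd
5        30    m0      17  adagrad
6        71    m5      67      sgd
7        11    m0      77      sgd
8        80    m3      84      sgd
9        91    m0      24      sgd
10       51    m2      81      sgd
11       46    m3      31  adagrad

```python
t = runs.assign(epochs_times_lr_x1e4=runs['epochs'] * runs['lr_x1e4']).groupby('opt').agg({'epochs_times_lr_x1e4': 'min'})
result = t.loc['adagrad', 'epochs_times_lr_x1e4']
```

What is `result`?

add column epochs_times_lr_x1e4 = runs['epochs'] * runs['lr_x1e4']:
    lr_x1e4 model  epochs      opt  epochs_times_lr_x1e4
0        39    m0      15      sgd                   585
1        65    m4      68  adagrad                  4420
2        51    m2      41      sgd                  2091
3        47    m4      33      sgd                  1551
4        44    m2       8      sgd                   352
5        30    m0      17  adagrad                   510
6        71    m5      67      sgd                  4757
7        11    m0      77      sgd                   847
8        80    m3      84      sgd                  6720
9        91    m0      24      sgd                  2184
10       51    m2      81      sgd                  4131
11       46    m3      31  adagrad                  1426
group by opt, min of epochs_times_lr_x1e4:
         epochs_times_lr_x1e4
opt                          
adagrad                   510
sgd                       352
The value at row 'adagrad', column 'epochs_times_lr_x1e4' is 510.

510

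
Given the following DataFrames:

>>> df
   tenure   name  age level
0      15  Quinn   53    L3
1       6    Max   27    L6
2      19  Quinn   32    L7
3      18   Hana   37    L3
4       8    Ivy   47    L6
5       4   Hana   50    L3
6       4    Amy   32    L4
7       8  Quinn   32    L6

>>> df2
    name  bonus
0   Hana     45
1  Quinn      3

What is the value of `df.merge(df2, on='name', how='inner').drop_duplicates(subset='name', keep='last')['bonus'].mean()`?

merge on 'name' (how='inner') → 5 rows:
   tenure   name  age level  bonus
0      15  Quinn   53    L3      3
1      19  Quinn   32    L7      3
2      18   Hana   37    L3     45
3       4   Hana   50    L3     45
4       8  Quinn   32    L6      3
drop duplicate name (keep=last):
   tenure   name  age level  bonus
3       4   Hana   50    L3     45
4       8  Quinn   32    L6      3
Hence 24.0.

24.0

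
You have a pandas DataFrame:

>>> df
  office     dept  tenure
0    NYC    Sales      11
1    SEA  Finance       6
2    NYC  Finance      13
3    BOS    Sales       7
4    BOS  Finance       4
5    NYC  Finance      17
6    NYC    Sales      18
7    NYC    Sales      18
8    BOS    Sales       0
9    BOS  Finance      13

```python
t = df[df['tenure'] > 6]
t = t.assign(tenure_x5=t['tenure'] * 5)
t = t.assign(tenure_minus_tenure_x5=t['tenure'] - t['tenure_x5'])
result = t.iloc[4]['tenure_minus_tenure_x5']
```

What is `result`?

-72

filter rows where tenure > 6:
  office     dept  tenure
0    NYC    Sales      11
2    NYC  Finance      13
3    BOS    Sales       7
5    NYC  Finance      17
6    NYC    Sales      18
7    NYC    Sales      18
9    BOS  Finance      13
add column tenure_x5 = t['tenure'] * 5:
  office     dept  tenure  tenure_x5
0    NYC    Sales      11         55
2    NYC  Finance      13         65
3    BOS    Sales       7         35
5    NYC  Finance      17         85
6    NYC    Sales      18         90
7    NYC    Sales      18         90
9    BOS  Finance      13         65
add column tenure_minus_tenure_x5 = t['tenure'] - t['tenure_x5']:
  office     dept  tenure  tenure_x5  tenure_minus_tenure_x5
0    NYC    Sales      11         55                     -44
2    NYC  Finance      13         65                     -52
3    BOS    Sales       7         35                     -28
5    NYC  Finance      17         85                     -68
6    NYC    Sales      18         90                     -72
7    NYC    Sales      18         90                     -72
9    BOS  Finance      13         65                     -52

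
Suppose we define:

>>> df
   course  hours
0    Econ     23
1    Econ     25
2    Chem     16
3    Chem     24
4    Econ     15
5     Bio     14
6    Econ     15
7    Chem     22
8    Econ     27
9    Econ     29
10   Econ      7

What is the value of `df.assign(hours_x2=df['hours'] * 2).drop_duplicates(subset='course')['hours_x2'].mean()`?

add column hours_x2 = df['hours'] * 2:
   course  hours  hours_x2
0    Econ     23        46
1    Econ     25        50
2    Chem     16        32
3    Chem     24        48
4    Econ     15        30
5     Bio     14        28
6    Econ     15        30
7    Chem     22        44
8    Econ     27        54
9    Econ     29        58
10   Econ      7        14
drop duplicate course (keep=first):
  course  hours  hours_x2
0   Econ     23        46
2   Chem     16        32
5    Bio     14        28

35.3333333333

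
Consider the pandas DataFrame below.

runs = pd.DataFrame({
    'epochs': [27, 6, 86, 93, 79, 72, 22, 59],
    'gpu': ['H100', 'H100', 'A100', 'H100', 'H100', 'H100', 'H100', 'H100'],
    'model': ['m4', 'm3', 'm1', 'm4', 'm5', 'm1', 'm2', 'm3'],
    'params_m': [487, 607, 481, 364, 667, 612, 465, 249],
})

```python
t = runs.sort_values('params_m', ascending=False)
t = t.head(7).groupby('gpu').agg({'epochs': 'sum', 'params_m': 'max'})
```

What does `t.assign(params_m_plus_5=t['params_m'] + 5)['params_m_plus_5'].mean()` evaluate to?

579.0

sort by params_m descending:
   epochs   gpu model  params_m
4      79  H100    m5       667
5      72  H100    m1       612
1       6  H100    m3       607
0      27  H100    m4       487
2      86  A100    m1       481
6      22  H100    m2       465
3      93  H100    m4       364
7      59  H100    m3       249
take first 7 rows:
   epochs   gpu model  params_m
4      79  H100    m5       667
5      72  H100    m1       612
1       6  H100    m3       607
0      27  H100    m4       487
2      86  A100    m1       481
6      22  H100    m2       465
3      93  H100    m4       364
group by gpu: sum(epochs), max(params_m):
      epochs  params_m
gpu                   
A100      86       481
H100     299       667
add column params_m_plus_5 = t['params_m'] + 5:
      epochs  params_m  params_m_plus_5
gpu                                    
A100      86       481              486
H100     299       667              672
The mean of column 'params_m_plus_5' is 579.0.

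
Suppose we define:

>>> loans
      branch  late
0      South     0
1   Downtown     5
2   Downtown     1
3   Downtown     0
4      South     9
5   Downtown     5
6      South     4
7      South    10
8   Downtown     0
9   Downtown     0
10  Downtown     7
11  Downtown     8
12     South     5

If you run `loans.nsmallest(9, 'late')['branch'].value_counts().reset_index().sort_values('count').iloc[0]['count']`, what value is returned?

3

take 9 rows with smallest late:
      branch  late
0      South     0
3   Downtown     0
8   Downtown     0
9   Downtown     0
2   Downtown     1
6      South     4
1   Downtown     5
5   Downtown     5
12     South     5
value_counts of branch:
branch
Downtown    6
South       3
Name: count, dtype: int64
reset_index():
     branch  count
0  Downtown      6
1     South      3
sort by count:
     branch  count
1     South      3
0  Downtown      6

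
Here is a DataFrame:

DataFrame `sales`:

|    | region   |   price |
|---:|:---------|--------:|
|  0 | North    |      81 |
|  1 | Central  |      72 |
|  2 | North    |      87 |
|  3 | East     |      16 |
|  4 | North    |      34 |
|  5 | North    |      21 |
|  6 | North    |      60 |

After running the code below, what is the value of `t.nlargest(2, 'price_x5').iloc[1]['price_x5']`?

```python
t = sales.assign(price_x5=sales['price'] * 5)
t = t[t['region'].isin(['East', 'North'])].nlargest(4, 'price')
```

405

add column price_x5 = sales['price'] * 5:
    region  price  price_x5
0    North     81       405
1  Central     72       360
2    North     87       435
3     East     16        80
4    North     34       170
5    North     21       105
6    North     60       300
filter rows where region in ['East', 'North']:
  region  price  price_x5
0  North     81       405
2  North     87       435
3   East     16        80
4  North     34       170
5  North     21       105
6  North     60       300
take 4 rows with largest price:
  region  price  price_x5
2  North     87       435
0  North     81       405
6  North     60       300
4  North     34       170
take 2 rows with largest price_x5:
  region  price  price_x5
2  North     87       435
0  North     81       405
Hence 405.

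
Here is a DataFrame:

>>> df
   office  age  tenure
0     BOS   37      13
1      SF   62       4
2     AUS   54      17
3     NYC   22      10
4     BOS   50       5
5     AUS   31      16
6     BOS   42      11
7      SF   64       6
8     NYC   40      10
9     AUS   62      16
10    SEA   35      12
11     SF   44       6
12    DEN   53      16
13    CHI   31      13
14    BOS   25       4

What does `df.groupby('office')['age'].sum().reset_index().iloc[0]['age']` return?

147

group by office, sum of age:
office
AUS    147
BOS    154
CHI     31
DEN     53
NYC     62
SEA     35
SF     170
Name: age, dtype: int64
reset_index():
  office  age
0    AUS  147
1    BOS  154
2    CHI   31
3    DEN   53
4    NYC   62
5    SEA   35
6     SF  170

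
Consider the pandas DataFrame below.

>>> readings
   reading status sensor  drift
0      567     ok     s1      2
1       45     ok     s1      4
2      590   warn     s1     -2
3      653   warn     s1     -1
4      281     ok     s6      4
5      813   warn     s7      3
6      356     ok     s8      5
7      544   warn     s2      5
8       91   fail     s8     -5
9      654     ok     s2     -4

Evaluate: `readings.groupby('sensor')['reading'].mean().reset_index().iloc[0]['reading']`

463.75

group by sensor, mean of reading:
sensor
s1    463.75
s2    599.00
s6    281.00
s7    813.00
s8    223.50
Name: reading, dtype: float64
reset_index():
  sensor  reading
0     s1   463.75
1     s2   599.00
2     s6   281.00
3     s7   813.00
4     s8   223.50
Hence 463.75.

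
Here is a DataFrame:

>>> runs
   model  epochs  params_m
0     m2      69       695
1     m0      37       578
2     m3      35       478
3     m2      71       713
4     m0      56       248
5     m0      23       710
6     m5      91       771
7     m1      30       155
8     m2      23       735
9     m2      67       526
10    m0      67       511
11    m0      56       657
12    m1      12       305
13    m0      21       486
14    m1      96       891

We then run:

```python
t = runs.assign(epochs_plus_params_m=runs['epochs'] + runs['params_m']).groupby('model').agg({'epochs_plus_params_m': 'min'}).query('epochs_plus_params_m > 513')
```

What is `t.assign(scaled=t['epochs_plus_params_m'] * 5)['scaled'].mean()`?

add column epochs_plus_params_m = runs['epochs'] + runs['params_m']:
   model  epochs  params_m  epochs_plus_params_m
0     m2      69       695                   764
1     m0      37       578                   615
2     m3      35       478                   513
3     m2      71       713                   784
4     m0      56       248                   304
5     m0      23       710                   733
6     m5      91       771                   862
7     m1      30       155                   185
8     m2      23       735                   758
9     m2      67       526                   593
10    m0      67       511                   578
11    m0      56       657                   713
12    m1      12       305                   317
13    m0      21       486                   507
14    m1      96       891                   987
group by model, min of epochs_plus_params_m:
       epochs_plus_params_m
model                      
m0                      304
m1                      185
m2                      593
m3                      513
m5                      862
filter rows where epochs_plus_params_m > 513:
       epochs_plus_params_m
model                      
m2                      593
m5                      862
add column scaled = t['epochs_plus_params_m'] * 5:
       epochs_plus_params_m  scaled
model                              
m2                      593    2965
m5                      862    4310
Hence 3637.5.

3637.5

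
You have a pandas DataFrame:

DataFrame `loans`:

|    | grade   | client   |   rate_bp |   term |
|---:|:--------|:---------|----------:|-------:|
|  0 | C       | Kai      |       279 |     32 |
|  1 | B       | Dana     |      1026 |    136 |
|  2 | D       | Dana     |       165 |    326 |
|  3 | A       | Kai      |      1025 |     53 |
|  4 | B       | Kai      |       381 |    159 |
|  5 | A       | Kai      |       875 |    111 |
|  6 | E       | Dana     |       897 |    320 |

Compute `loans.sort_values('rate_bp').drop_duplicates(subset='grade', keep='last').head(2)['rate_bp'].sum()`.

444

sort by rate_bp:
  grade client  rate_bp  term
2     D   Dana      165   326
0     C    Kai      279    32
4     B    Kai      381   159
5     A    Kai      875   111
6     E   Dana      897   320
3     A    Kai     1025    53
1     B   Dana     1026   136
drop duplicate grade (keep=last):
  grade client  rate_bp  term
2     D   Dana      165   326
0     C    Kai      279    32
6     E   Dana      897   320
3     A    Kai     1025    53
1     B   Dana     1026   136
take first 2 rows:
  grade client  rate_bp  term
2     D   Dana      165   326
0     C    Kai      279    32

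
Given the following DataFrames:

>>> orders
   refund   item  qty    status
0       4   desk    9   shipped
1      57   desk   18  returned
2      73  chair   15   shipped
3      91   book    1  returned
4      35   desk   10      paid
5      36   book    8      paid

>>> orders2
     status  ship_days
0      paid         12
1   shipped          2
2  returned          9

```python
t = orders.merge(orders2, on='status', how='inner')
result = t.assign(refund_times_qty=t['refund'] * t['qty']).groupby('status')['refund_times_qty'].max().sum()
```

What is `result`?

merge on 'status' (how='inner') → 6 rows:
   refund   item  qty    status  ship_days
0       4   desk    9   shipped          2
1      57   desk   18  returned          9
2      73  chair   15   shipped          2
3      91   book    1  returned          9
4      35   desk   10      paid         12
5      36   book    8      paid         12
add column refund_times_qty = t['refund'] * t['qty']:
   refund   item  qty    status  ship_days  refund_times_qty
0       4   desk    9   shipped          2                36
1      57   desk   18  returned          9              1026
2      73  chair   15   shipped          2              1095
3      91   book    1  returned          9                91
4      35   desk   10      paid         12               350
5      36   book    8      paid         12               288
group by status, max of refund_times_qty:
status
paid         350
returned    1026
shipped     1095
Name: refund_times_qty, dtype: int64
So sum() = 2471.

2471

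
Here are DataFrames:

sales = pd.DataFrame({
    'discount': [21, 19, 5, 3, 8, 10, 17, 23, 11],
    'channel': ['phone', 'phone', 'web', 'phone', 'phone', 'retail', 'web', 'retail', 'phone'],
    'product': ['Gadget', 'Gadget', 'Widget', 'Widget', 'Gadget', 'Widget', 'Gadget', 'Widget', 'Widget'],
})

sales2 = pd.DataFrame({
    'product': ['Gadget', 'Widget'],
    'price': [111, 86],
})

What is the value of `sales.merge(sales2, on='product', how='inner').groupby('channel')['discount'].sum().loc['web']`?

merge on 'product' (how='inner') → 9 rows:
   discount channel product  price
0        21   phone  Gadget    111
1        19   phone  Gadget    111
2         5     web  Widget     86
3         3   phone  Widget     86
4         8   phone  Gadget    111
5        10  retail  Widget     86
6        17     web  Gadget    111
7        23  retail  Widget     86
8        11   phone  Widget     86
group by channel, sum of discount:
channel
phone     62
retail    33
web       22
Name: discount, dtype: int64
Finally, value at index 'web' = 22.

22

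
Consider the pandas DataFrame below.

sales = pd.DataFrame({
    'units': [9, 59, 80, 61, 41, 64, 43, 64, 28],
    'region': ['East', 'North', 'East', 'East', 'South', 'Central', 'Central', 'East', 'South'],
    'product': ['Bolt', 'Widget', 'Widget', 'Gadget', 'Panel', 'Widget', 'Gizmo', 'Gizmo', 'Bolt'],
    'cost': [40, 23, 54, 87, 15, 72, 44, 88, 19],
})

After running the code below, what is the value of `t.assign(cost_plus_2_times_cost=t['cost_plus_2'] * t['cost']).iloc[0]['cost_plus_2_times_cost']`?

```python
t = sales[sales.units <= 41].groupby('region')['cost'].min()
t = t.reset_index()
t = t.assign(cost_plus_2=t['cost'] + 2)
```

1680

filter rows where units <= 41:
   units region product  cost
0      9   East    Bolt    40
4     41  South   Panel    15
8     28  South    Bolt    19
group by region, min of cost:
region
East     40
South    15
Name: cost, dtype: int64
reset_index():
  region  cost
0   East    40
1  South    15
add column cost_plus_2 = t['cost'] + 2:
  region  cost  cost_plus_2
0   East    40           42
1  South    15           17
add column cost_plus_2_times_cost = t['cost_plus_2'] * t['cost']:
  region  cost  cost_plus_2  cost_plus_2_times_cost
0   East    40           42                    1680
1  South    15           17                     255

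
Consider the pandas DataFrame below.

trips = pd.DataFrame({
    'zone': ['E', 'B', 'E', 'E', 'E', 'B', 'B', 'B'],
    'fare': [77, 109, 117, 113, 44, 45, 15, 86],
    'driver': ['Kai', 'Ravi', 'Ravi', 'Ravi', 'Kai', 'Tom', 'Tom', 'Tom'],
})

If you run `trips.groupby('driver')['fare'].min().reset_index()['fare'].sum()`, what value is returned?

168

group by driver, min of fare:
driver
Kai      44
Ravi    109
Tom      15
Name: fare, dtype: int64
reset_index():
  driver  fare
0    Kai    44
1   Ravi   109
2    Tom    15
Taking the sum of column 'fare' gives 168.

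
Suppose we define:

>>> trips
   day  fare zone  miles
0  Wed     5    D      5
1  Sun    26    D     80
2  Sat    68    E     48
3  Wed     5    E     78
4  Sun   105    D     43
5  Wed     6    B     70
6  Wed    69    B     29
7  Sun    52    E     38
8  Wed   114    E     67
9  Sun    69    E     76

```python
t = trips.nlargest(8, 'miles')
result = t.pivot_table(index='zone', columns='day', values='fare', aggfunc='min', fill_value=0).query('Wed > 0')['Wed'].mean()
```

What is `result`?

take 8 rows with largest miles:
   day  fare zone  miles
1  Sun    26    D     80
3  Wed     5    E     78
9  Sun    69    E     76
5  Wed     6    B     70
8  Wed   114    E     67
2  Sat    68    E     48
4  Sun   105    D     43
7  Sun    52    E     38
pivot: rows=zone, cols=day, min(fare):
day   Sat  Sun  Wed
zone               
B       0    0    6
D       0   26    0
E      68   52    5
filter rows where Wed > 0:
day   Sat  Sun  Wed
zone               
B       0    0    6
E      68   52    5
Taking the mean of column 'Wed' gives 5.5.

5.5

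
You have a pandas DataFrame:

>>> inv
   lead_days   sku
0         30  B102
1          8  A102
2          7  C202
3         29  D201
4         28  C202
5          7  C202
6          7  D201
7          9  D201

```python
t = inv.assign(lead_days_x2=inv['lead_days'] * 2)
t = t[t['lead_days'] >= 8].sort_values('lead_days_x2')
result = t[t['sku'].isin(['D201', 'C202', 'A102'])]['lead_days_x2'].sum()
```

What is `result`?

148

add column lead_days_x2 = inv['lead_days'] * 2:
   lead_days   sku  lead_days_x2
0         30  B102            60
1          8  A102            16
2          7  C202            14
3         29  D201            58
4         28  C202            56
5          7  C202            14
6          7  D201            14
7          9  D201            18
filter rows where lead_days >= 8:
   lead_days   sku  lead_days_x2
0         30  B102            60
1          8  A102            16
3         29  D201            58
4         28  C202            56
7          9  D201            18
sort by lead_days_x2:
   lead_days   sku  lead_days_x2
1          8  A102            16
7          9  D201            18
4         28  C202            56
3         29  D201            58
0         30  B102            60
filter rows where sku in ['D201', 'C202', 'A102']:
   lead_days   sku  lead_days_x2
1          8  A102            16
7          9  D201            18
4         28  C202            56
3         29  D201            58
Then the sum of column 'lead_days_x2': 148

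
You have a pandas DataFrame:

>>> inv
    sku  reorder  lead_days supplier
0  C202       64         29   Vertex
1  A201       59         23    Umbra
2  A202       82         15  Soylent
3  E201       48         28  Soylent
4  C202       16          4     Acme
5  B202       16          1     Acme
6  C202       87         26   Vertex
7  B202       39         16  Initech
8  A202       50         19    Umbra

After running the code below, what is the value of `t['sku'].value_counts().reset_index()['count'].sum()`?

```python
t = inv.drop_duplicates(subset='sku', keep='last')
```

drop duplicate sku (keep=last):
    sku  reorder  lead_days supplier
1  A201       59         23    Umbra
3  E201       48         28  Soylent
6  C202       87         26   Vertex
7  B202       39         16  Initech
8  A202       50         19    Umbra
value_counts of sku:
sku
A201    1
E201    1
C202    1
B202    1
A202    1
Name: count, dtype: int64
reset_index():
    sku  count
0  A201      1
1  E201      1
2  C202      1
3  B202      1
4  A202      1

5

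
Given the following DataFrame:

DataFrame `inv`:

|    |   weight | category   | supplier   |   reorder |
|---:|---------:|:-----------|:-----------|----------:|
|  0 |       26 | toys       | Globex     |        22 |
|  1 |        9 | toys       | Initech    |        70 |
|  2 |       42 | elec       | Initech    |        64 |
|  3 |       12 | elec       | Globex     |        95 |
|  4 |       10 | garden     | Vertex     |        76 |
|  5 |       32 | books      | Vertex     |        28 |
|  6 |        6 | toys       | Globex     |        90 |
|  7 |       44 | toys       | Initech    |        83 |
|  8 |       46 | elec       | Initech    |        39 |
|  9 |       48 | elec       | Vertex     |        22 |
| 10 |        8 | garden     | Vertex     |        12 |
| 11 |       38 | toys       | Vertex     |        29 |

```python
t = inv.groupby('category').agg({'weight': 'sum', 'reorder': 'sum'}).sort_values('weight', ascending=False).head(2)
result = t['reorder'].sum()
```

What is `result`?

514

group by category: sum(weight), sum(reorder):
          weight  reorder
category                 
books         32       28
elec         148      220
garden        18       88
toys         123      294
sort by weight descending:
          weight  reorder
category                 
elec         148      220
toys         123      294
books         32       28
garden        18       88
take first 2 rows:
          weight  reorder
category                 
elec         148      220
toys         123      294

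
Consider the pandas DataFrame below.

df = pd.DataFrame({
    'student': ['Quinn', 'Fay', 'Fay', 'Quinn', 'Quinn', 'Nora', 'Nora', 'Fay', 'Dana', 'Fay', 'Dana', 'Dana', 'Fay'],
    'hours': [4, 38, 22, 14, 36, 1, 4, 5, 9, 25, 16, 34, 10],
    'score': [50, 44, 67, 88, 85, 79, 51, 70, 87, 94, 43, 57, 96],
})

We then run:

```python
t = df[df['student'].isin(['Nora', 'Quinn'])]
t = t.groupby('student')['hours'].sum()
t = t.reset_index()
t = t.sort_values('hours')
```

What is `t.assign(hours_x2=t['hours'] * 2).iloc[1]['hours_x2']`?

108

filter rows where student in ['Nora', 'Quinn']:
  student  hours  score
0   Quinn      4     50
3   Quinn     14     88
4   Quinn     36     85
5    Nora      1     79
6    Nora      4     51
group by student, sum of hours:
student
Nora      5
Quinn    54
Name: hours, dtype: int64
reset_index():
  student  hours
0    Nora      5
1   Quinn     54
sort by hours:
  student  hours
0    Nora      5
1   Quinn     54
add column hours_x2 = t['hours'] * 2:
  student  hours  hours_x2
0    Nora      5        10
1   Quinn     54       108
Finally, value at position 1, column 'hours_x2' = 108.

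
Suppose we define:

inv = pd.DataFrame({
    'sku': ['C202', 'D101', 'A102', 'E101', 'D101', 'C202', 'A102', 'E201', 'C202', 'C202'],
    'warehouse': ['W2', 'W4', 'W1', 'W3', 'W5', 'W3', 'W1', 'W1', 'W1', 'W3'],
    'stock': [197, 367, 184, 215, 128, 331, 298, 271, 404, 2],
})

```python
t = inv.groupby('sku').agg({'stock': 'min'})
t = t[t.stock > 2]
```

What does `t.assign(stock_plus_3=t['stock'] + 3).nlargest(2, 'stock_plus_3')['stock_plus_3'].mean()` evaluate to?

group by sku, min of stock:
      stock
sku        
A102    184
C202      2
D101    128
E101    215
E201    271
filter rows where stock > 2:
      stock
sku        
A102    184
D101    128
E101    215
E201    271
add column stock_plus_3 = t['stock'] + 3:
      stock  stock_plus_3
sku                      
A102    184           187
D101    128           131
E101    215           218
E201    271           274
take 2 rows with largest stock_plus_3:
      stock  stock_plus_3
sku                      
E201    271           274
E101    215           218
The mean of column 'stock_plus_3' is 246.0.

246.0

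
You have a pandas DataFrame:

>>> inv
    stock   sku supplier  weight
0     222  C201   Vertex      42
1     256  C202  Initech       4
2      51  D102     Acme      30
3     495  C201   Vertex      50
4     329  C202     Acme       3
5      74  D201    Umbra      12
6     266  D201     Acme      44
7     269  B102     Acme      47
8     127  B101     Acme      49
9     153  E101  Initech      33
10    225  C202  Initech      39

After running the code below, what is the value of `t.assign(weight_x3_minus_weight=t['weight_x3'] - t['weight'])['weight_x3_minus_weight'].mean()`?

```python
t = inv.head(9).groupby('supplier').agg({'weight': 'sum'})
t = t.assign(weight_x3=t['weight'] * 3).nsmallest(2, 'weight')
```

16.0

take first 9 rows:
   stock   sku supplier  weight
0    222  C201   Vertex      42
1    256  C202  Initech       4
2     51  D102     Acme      30
3    495  C201   Vertex      50
4    329  C202     Acme       3
5     74  D201    Umbra      12
6    266  D201     Acme      44
7    269  B102     Acme      47
8    127  B101     Acme      49
group by supplier, sum of weight:
          weight
supplier        
Acme         173
Initech        4
Umbra         12
Vertex        92
add column weight_x3 = t['weight'] * 3:
          weight  weight_x3
supplier                   
Acme         173        519
Initech        4         12
Umbra         12         36
Vertex        92        276
take 2 rows with smallest weight:
          weight  weight_x3
supplier                   
Initech        4         12
Umbra         12         36
add column weight_x3_minus_weight = t['weight_x3'] - t['weight']:
          weight  weight_x3  weight_x3_minus_weight
supplier                                           
Initech        4         12                       8
Umbra         12         36                      24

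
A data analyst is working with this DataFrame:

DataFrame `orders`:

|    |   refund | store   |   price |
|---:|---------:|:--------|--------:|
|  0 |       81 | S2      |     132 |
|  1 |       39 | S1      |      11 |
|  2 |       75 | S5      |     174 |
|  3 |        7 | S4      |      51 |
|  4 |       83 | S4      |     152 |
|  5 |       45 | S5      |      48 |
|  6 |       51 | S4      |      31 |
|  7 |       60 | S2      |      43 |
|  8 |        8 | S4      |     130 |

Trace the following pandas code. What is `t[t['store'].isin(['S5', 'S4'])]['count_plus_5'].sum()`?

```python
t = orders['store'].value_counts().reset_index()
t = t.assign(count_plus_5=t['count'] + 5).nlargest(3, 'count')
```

value_counts of store:
store
S4    4
S2    2
S5    2
S1    1
Name: count, dtype: int64
reset_index():
  store  count
0    S4      4
1    S2      2
2    S5      2
3    S1      1
add column count_plus_5 = t['count'] + 5:
  store  count  count_plus_5
0    S4      4             9
1    S2      2             7
2    S5      2             7
3    S1      1             6
take 3 rows with largest count:
  store  count  count_plus_5
0    S4      4             9
1    S2      2             7
2    S5      2             7
filter rows where store in ['S5', 'S4']:
  store  count  count_plus_5
0    S4      4             9
2    S5      2             7
Hence 16.

16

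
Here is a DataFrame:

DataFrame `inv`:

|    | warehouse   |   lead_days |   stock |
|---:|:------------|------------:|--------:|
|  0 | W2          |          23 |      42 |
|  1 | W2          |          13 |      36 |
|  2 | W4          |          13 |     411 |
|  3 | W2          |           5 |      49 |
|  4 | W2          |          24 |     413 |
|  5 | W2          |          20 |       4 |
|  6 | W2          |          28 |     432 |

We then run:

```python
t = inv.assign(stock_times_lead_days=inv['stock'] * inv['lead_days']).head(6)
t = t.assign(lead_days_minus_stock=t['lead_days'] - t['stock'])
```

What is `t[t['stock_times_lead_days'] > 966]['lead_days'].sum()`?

add column stock_times_lead_days = inv['stock'] * inv['lead_days']:
  warehouse  lead_days  stock  stock_times_lead_days
0        W2         23     42                    966
1        W2         13     36                    468
2        W4         13    411                   5343
3        W2          5     49                    245
4        W2         24    413                   9912
5        W2         20      4                     80
6        W2         28    432                  12096
take first 6 rows:
  warehouse  lead_days  stock  stock_times_lead_days
0        W2         23     42                    966
1        W2         13     36                    468
2        W4         13    411                   5343
3        W2          5     49                    245
4        W2         24    413                   9912
5        W2         20      4                     80
add column lead_days_minus_stock = t['lead_days'] - t['stock']:
  warehouse  lead_days  stock  stock_times_lead_days  lead_days_minus_stock
0        W2         23     42                    966                    -19
1        W2         13     36                    468                    -23
2        W4         13    411                   5343                   -398
3        W2          5     49                    245                    -44
4        W2         24    413                   9912                   -389
5        W2         20      4                     80                     16
filter rows where stock_times_lead_days > 966:
  warehouse  lead_days  stock  stock_times_lead_days  lead_days_minus_stock
2        W4         13    411                   5343                   -398
4        W2         24    413                   9912                   -389
So sum() = 37.

37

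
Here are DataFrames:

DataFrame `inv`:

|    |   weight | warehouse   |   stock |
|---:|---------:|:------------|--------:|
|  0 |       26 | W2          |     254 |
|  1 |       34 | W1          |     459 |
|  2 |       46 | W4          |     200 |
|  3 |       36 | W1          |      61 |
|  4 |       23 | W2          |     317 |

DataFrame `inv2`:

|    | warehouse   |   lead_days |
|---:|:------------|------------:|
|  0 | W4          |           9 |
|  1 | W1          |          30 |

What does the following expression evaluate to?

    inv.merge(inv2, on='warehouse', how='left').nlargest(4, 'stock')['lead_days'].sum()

39.0

merge on 'warehouse' (how='left') → 5 rows:
   weight warehouse  stock  lead_days
0      26        W2    254        NaN
1      34        W1    459       30.0
2      46        W4    200        9.0
3      36        W1     61       30.0
4      23        W2    317        NaN
take 4 rows with largest stock:
   weight warehouse  stock  lead_days
1      34        W1    459       30.0
4      23        W2    317        NaN
0      26        W2    254        NaN
2      46        W4    200        9.0
sum of column 'lead_days' → 39.0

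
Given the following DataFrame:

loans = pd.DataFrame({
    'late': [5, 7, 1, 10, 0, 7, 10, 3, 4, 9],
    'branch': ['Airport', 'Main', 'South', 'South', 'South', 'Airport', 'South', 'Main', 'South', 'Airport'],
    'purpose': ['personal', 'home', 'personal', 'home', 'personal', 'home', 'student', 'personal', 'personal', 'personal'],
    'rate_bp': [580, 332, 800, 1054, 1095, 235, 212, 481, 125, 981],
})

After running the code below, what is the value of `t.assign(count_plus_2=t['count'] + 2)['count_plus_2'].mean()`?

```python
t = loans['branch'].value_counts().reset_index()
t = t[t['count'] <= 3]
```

value_counts of branch:
branch
South      5
Airport    3
Main       2
Name: count, dtype: int64
reset_index():
    branch  count
0    South      5
1  Airport      3
2     Main      2
filter rows where count <= 3:
    branch  count
1  Airport      3
2     Main      2
add column count_plus_2 = t['count'] + 2:
    branch  count  count_plus_2
1  Airport      3             5
2     Main      2             4

4.5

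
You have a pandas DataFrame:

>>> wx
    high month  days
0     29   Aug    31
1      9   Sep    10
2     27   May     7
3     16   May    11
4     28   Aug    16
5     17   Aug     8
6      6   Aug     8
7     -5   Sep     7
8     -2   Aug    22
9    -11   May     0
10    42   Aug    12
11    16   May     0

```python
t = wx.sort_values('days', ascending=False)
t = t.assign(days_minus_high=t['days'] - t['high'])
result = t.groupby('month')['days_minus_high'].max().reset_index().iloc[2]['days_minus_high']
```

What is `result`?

12

sort by days descending:
    high month  days
0     29   Aug    31
8     -2   Aug    22
4     28   Aug    16
10    42   Aug    12
3     16   May    11
1      9   Sep    10
5     17   Aug     8
6      6   Aug     8
2     27   May     7
7     -5   Sep     7
9    -11   May     0
11    16   May     0
add column days_minus_high = t['days'] - t['high']:
    high month  days  days_minus_high
0     29   Aug    31                2
8     -2   Aug    22               24
4     28   Aug    16              -12
10    42   Aug    12              -30
3     16   May    11               -5
1      9   Sep    10                1
5     17   Aug     8               -9
6      6   Aug     8                2
2     27   May     7              -20
7     -5   Sep     7               12
9    -11   May     0               11
11    16   May     0              -16
group by month, max of days_minus_high:
month
Aug    24
May    11
Sep    12
Name: days_minus_high, dtype: int64
reset_index():
  month  days_minus_high
0   Aug               24
1   May               11
2   Sep               12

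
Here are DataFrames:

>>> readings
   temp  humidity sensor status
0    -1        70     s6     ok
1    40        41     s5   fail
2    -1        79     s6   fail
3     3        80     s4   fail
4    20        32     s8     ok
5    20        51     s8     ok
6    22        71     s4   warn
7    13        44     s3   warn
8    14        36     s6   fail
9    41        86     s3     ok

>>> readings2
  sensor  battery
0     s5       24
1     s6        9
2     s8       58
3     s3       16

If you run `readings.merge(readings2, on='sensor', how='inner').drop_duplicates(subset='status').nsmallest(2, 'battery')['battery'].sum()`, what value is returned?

merge on 'sensor' (how='inner') → 8 rows:
   temp  humidity sensor status  battery
0    -1        70     s6     ok        9
1    40        41     s5   fail       24
2    -1        79     s6   fail        9
3    20        32     s8     ok       58
4    20        51     s8     ok       58
5    13        44     s3   warn       16
6    14        36     s6   fail        9
7    41        86     s3     ok       16
drop duplicate status (keep=first):
   temp  humidity sensor status  battery
0    -1        70     s6     ok        9
1    40        41     s5   fail       24
5    13        44     s3   warn       16
take 2 rows with smallest battery:
   temp  humidity sensor status  battery
0    -1        70     s6     ok        9
5    13        44     s3   warn       16

25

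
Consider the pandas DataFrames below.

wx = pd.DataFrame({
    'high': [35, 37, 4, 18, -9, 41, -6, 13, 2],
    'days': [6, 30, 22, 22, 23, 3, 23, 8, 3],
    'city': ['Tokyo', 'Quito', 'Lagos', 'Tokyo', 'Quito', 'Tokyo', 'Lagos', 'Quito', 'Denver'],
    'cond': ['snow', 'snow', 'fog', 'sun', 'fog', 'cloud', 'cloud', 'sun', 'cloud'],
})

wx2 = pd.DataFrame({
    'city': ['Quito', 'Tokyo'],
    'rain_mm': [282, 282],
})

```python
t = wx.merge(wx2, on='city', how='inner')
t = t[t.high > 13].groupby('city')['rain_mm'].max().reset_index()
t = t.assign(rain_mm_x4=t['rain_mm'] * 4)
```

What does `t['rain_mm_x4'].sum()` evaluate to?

merge on 'city' (how='inner') → 6 rows:
   high  days   city   cond  rain_mm
0    35     6  Tokyo   snow      282
1    37    30  Quito   snow      282
2    18    22  Tokyo    sun      282
3    -9    23  Quito    fog      282
4    41     3  Tokyo  cloud      282
5    13     8  Quito    sun      282
filter rows where high > 13:
   high  days   city   cond  rain_mm
0    35     6  Tokyo   snow      282
1    37    30  Quito   snow      282
2    18    22  Tokyo    sun      282
4    41     3  Tokyo  cloud      282
group by city, max of rain_mm:
city
Quito    282
Tokyo    282
Name: rain_mm, dtype: int64
reset_index():
    city  rain_mm
0  Quito      282
1  Tokyo      282
add column rain_mm_x4 = t['rain_mm'] * 4:
    city  rain_mm  rain_mm_x4
0  Quito      282        1128
1  Tokyo      282        1128
Finally, sum of column 'rain_mm_x4' = 2256.

2256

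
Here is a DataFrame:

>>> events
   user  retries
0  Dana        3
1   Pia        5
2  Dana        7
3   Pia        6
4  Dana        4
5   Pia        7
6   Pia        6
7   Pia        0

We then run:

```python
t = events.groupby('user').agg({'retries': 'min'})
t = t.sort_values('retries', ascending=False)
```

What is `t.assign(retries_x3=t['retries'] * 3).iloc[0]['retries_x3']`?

9

group by user, min of retries:
      retries
user         
Dana        3
Pia         0
sort by retries descending:
      retries
user         
Dana        3
Pia         0
add column retries_x3 = t['retries'] * 3:
      retries  retries_x3
user                     
Dana        3           9
Pia         0           0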